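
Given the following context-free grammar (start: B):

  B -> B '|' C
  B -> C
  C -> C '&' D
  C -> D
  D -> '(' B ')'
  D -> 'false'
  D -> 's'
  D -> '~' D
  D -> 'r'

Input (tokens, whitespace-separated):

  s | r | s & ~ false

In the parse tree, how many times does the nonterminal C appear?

[B [B [B [C [D s]]] | [C [D r]]] | [C [C [D s]] & [D ~ [D false]]]]

4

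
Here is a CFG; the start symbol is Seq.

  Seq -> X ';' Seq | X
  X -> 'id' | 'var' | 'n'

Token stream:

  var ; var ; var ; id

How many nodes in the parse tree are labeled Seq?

[Seq [X var] ; [Seq [X var] ; [Seq [X var] ; [Seq [X id]]]]]

4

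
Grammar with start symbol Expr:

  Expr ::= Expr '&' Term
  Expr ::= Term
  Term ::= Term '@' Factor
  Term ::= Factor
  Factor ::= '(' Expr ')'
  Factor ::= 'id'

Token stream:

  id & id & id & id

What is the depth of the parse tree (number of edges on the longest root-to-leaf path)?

[Expr [Expr [Expr [Expr [Term [Factor id]]] & [Term [Factor id]]] & [Term [Factor id]]] & [Term [Factor id]]]

6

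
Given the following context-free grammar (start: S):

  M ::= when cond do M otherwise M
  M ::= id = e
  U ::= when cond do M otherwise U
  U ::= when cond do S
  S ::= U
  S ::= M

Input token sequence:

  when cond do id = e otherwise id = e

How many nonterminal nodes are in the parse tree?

[S [M when cond do [M id = e] otherwise [M id = e]]]

4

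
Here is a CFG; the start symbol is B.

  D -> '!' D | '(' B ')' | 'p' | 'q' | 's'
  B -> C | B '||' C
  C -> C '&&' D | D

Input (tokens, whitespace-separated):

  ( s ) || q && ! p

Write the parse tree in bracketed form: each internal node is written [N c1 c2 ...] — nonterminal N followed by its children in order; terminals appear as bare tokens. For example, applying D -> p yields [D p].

[B [B [C [D ( [B [C [D s]]] )]]] || [C [C [D q]] && [D ! [D p]]]]

B
B || C
C || C
D || C
( B ) || C
( C ) || C
( D ) || C
( s ) || C
( s ) || C && D
( s ) || D && D
( s ) || q && D
( s ) || q && ! D
( s ) || q && ! p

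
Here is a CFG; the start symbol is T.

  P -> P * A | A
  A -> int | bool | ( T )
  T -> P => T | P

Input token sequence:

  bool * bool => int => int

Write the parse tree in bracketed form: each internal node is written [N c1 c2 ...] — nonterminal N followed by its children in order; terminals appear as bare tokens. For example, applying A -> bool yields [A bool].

[T [P [P [A bool]] * [A bool]] => [T [P [A int]] => [T [P [A int]]]]]

T
P => T
P * A => T
A * A => T
bool * A => T
bool * bool => T
bool * bool => P => T
bool * bool => A => T
bool * bool => int => T
bool * bool => int => P
bool * bool => int => A
bool * bool => int => int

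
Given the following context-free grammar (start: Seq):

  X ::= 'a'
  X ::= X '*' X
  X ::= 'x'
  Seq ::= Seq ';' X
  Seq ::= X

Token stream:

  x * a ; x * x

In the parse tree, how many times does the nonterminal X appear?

[Seq [Seq [X [X x] * [X a]]] ; [X [X x] * [X x]]]

6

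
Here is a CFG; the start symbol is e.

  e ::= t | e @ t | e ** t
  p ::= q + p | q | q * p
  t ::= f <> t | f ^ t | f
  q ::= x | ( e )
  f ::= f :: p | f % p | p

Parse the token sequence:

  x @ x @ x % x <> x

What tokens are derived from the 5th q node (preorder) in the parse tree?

[e [e [e [t [f [p [q x]]]]] @ [t [f [p [q x]]]]] @ [t [f [f [p [q x]]] % [p [q x]]] <> [t [f [p [q x]]]]]]

x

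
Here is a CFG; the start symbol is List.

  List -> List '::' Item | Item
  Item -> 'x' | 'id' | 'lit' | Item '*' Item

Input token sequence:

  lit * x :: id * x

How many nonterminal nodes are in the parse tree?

[List [List [Item [Item lit] * [Item x]]] :: [Item [Item id] * [Item x]]]

8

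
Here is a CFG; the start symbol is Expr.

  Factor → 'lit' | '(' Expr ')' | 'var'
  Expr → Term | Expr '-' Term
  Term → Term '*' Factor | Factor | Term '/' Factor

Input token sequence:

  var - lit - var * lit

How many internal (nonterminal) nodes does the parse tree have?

11

[Expr [Expr [Expr [Term [Factor var]]] - [Term [Factor lit]]] - [Term [Term [Factor var]] * [Factor lit]]]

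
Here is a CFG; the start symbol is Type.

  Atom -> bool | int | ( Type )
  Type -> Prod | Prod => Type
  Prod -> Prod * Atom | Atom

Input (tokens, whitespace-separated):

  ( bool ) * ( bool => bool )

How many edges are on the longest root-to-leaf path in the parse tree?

7

[Type [Prod [Prod [Atom ( [Type [Prod [Atom bool]]] )]] * [Atom ( [Type [Prod [Atom bool]] => [Type [Prod [Atom bool]]]] )]]]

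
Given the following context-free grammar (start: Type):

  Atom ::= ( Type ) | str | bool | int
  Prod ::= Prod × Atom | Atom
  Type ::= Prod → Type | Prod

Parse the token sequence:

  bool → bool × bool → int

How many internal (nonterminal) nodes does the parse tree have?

11

[Type [Prod [Atom bool]] → [Type [Prod [Prod [Atom bool]] × [Atom bool]] → [Type [Prod [Atom int]]]]]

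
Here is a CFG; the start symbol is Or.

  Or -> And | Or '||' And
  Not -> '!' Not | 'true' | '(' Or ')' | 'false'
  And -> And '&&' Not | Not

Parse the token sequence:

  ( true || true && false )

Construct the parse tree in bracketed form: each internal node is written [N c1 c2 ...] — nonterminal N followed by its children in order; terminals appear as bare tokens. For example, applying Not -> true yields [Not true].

Or
And
Not
( Or )
( Or || And )
( And || And )
( Not || And )
( true || And )
( true || And && Not )
( true || Not && Not )
( true || true && Not )
( true || true && false )

[Or [And [Not ( [Or [Or [And [Not true]]] || [And [And [Not true]] && [Not false]]] )]]]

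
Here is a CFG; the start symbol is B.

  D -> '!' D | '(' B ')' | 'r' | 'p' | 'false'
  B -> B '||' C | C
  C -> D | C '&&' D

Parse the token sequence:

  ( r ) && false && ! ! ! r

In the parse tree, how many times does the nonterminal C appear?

[B [C [C [C [D ( [B [C [D r]]] )]] && [D false]] && [D ! [D ! [D ! [D r]]]]]]

4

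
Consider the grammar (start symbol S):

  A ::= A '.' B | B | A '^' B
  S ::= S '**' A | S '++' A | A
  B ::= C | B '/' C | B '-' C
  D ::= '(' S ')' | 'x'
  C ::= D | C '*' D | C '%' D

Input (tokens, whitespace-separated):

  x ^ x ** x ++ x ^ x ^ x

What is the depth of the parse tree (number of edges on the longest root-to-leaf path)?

[S [S [S [A [A [B [C [D x]]]] ^ [B [C [D x]]]]] ** [A [B [C [D x]]]]] ++ [A [A [A [B [C [D x]]]] ^ [B [C [D x]]]] ^ [B [C [D x]]]]]

8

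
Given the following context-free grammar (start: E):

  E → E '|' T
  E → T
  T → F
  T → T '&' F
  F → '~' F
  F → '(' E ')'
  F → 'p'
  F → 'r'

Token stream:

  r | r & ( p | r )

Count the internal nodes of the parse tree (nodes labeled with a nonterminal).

[E [E [T [F r]]] | [T [T [F r]] & [F ( [E [E [T [F p]]] | [T [F r]]] )]]]

14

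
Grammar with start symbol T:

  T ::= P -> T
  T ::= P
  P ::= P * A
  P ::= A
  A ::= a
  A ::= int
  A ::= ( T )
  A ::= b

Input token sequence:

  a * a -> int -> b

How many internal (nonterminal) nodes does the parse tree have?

11

[T [P [P [A a]] * [A a]] -> [T [P [A int]] -> [T [P [A b]]]]]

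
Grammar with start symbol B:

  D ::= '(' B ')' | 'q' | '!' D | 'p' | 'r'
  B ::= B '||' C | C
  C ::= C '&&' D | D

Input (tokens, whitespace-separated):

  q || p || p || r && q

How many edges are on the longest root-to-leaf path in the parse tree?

6

[B [B [B [B [C [D q]]] || [C [D p]]] || [C [D p]]] || [C [C [D r]] && [D q]]]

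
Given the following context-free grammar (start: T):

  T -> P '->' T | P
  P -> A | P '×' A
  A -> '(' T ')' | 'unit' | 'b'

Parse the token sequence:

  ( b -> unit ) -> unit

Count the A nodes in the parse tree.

4

[T [P [A ( [T [P [A b]] -> [T [P [A unit]]]] )]] -> [T [P [A unit]]]]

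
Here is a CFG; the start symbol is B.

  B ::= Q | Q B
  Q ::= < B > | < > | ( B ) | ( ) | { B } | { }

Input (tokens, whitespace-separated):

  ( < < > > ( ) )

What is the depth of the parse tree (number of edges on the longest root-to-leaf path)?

6

[B [Q ( [B [Q < [B [Q < >]] >] [B [Q ( )]]] )]]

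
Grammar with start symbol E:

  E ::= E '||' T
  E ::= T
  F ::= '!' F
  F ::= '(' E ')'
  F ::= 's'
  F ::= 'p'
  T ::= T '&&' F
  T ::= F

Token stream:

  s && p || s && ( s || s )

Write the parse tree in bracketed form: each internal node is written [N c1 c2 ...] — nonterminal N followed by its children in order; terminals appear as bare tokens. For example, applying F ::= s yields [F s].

[E [E [T [T [F s]] && [F p]]] || [T [T [F s]] && [F ( [E [E [T [F s]]] || [T [F s]]] )]]]

E
E || T
T || T
T && F || T
F && F || T
s && F || T
s && p || T
s && p || T && F
s && p || F && F
s && p || s && F
s && p || s && ( E )
s && p || s && ( E || T )
s && p || s && ( T || T )
s && p || s && ( F || T )
s && p || s && ( s || T )
s && p || s && ( s || F )
s && p || s && ( s || s )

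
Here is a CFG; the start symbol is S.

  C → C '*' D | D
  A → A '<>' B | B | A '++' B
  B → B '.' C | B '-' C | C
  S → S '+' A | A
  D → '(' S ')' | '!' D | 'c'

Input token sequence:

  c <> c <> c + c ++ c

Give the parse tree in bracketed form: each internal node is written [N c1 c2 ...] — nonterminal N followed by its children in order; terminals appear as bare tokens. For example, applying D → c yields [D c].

[S [S [A [A [A [B [C [D c]]]] <> [B [C [D c]]]] <> [B [C [D c]]]]] + [A [A [B [C [D c]]]] ++ [B [C [D c]]]]]

S
S + A
A + A
A <> B + A
A <> B <> B + A
B <> B <> B + A
C <> B <> B + A
D <> B <> B + A
c <> B <> B + A
c <> C <> B + A
c <> D <> B + A
c <> c <> B + A
c <> c <> C + A
c <> c <> D + A
c <> c <> c + A
c <> c <> c + A ++ B
c <> c <> c + B ++ B
c <> c <> c + C ++ B
c <> c <> c + D ++ B
c <> c <> c + c ++ B
c <> c <> c + c ++ C
c <> c <> c + c ++ D
c <> c <> c + c ++ c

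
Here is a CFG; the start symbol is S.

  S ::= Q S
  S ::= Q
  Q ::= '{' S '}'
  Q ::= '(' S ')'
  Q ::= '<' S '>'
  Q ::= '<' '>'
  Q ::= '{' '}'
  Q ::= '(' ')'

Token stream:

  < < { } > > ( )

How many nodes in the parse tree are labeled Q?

[S [Q < [S [Q < [S [Q { }]] >]] >] [S [Q ( )]]]

4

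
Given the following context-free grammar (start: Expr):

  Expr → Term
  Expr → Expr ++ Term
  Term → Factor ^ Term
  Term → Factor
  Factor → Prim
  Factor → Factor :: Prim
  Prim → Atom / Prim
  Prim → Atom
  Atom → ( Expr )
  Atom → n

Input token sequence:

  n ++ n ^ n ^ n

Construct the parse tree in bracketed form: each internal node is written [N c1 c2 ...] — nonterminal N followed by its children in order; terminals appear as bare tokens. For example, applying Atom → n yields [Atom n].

[Expr [Expr [Term [Factor [Prim [Atom n]]]]] ++ [Term [Factor [Prim [Atom n]]] ^ [Term [Factor [Prim [Atom n]]] ^ [Term [Factor [Prim [Atom n]]]]]]]

Expr
Expr ++ Term
Term ++ Term
Factor ++ Term
Prim ++ Term
Atom ++ Term
n ++ Term
n ++ Factor ^ Term
n ++ Prim ^ Term
n ++ Atom ^ Term
n ++ n ^ Term
n ++ n ^ Factor ^ Term
n ++ n ^ Prim ^ Term
n ++ n ^ Atom ^ Term
n ++ n ^ n ^ Term
n ++ n ^ n ^ Factor
n ++ n ^ n ^ Prim
n ++ n ^ n ^ Atom
n ++ n ^ n ^ n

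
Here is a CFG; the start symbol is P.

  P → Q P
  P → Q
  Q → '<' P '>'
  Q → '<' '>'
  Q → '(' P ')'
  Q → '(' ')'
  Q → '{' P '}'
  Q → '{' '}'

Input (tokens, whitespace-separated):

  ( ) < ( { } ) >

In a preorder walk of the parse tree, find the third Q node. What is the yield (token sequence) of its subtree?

( { } )

[P [Q ( )] [P [Q < [P [Q ( [P [Q { }]] )]] >]]]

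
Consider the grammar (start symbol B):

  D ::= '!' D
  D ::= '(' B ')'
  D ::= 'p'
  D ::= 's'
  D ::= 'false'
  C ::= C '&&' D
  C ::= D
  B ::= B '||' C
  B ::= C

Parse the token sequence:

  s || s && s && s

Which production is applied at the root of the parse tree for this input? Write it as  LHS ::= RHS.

B ::= B '||' C

[B [B [C [D s]]] || [C [C [C [D s]] && [D s]] && [D s]]]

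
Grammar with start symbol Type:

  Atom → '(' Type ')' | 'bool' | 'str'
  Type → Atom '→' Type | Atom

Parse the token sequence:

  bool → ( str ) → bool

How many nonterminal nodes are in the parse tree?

8

[Type [Atom bool] → [Type [Atom ( [Type [Atom str]] )] → [Type [Atom bool]]]]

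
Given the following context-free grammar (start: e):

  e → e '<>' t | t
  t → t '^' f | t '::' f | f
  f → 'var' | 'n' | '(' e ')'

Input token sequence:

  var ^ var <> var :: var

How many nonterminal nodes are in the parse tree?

[e [e [t [t [f var]] ^ [f var]]] <> [t [t [f var]] :: [f var]]]

10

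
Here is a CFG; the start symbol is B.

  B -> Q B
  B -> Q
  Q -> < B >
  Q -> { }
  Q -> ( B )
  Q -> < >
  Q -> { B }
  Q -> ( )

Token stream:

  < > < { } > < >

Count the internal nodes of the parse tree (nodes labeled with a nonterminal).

8

[B [Q < >] [B [Q < [B [Q { }]] >] [B [Q < >]]]]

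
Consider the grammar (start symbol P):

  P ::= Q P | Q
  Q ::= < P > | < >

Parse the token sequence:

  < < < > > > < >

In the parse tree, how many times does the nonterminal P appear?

[P [Q < [P [Q < [P [Q < >]] >]] >] [P [Q < >]]]

4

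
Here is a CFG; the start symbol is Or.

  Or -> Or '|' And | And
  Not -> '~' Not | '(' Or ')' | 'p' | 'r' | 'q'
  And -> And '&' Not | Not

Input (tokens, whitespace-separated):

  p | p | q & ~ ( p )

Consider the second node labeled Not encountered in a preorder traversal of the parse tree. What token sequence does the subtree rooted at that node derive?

p

[Or [Or [Or [And [Not p]]] | [And [Not p]]] | [And [And [Not q]] & [Not ~ [Not ( [Or [And [Not p]]] )]]]]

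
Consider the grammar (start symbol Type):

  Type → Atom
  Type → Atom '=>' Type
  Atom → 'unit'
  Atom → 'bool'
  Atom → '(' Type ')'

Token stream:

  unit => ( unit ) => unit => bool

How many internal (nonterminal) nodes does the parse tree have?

10

[Type [Atom unit] => [Type [Atom ( [Type [Atom unit]] )] => [Type [Atom unit] => [Type [Atom bool]]]]]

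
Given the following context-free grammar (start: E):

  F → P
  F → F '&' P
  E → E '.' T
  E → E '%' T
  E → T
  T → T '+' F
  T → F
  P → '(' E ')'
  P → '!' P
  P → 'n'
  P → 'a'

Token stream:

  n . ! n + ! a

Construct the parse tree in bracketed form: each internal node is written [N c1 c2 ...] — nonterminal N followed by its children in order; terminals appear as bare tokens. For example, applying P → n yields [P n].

E
E . T
T . T
F . T
P . T
n . T
n . T + F
n . F + F
n . P + F
n . ! P + F
n . ! n + F
n . ! n + P
n . ! n + ! P
n . ! n + ! a

[E [E [T [F [P n]]]] . [T [T [F [P ! [P n]]]] + [F [P ! [P a]]]]]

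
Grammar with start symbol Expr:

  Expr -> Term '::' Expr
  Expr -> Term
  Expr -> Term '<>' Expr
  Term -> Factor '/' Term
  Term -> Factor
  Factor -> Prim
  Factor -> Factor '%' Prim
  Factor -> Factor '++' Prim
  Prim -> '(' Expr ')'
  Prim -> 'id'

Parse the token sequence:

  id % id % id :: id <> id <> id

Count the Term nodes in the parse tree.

4

[Expr [Term [Factor [Factor [Factor [Prim id]] % [Prim id]] % [Prim id]]] :: [Expr [Term [Factor [Prim id]]] <> [Expr [Term [Factor [Prim id]]] <> [Expr [Term [Factor [Prim id]]]]]]]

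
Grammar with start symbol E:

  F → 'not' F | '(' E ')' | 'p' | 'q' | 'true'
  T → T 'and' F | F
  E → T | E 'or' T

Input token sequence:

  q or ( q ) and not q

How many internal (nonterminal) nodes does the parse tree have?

[E [E [T [F q]]] or [T [T [F ( [E [T [F q]]] )]] and [F not [F q]]]]

12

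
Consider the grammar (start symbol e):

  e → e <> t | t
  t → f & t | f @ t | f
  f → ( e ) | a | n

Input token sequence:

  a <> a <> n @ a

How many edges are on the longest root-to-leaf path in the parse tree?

[e [e [e [t [f a]]] <> [t [f a]]] <> [t [f n] @ [t [f a]]]]

5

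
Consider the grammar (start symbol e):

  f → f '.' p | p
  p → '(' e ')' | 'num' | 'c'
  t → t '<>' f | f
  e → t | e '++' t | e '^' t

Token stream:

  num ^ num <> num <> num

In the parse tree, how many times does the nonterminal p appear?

[e [e [t [f [p num]]]] ^ [t [t [t [f [p num]]] <> [f [p num]]] <> [f [p num]]]]

4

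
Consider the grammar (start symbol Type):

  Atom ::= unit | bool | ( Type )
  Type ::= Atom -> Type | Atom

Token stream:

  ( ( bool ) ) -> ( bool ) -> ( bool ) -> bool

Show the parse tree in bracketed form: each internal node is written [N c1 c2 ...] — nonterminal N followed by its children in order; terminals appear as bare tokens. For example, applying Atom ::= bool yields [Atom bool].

[Type [Atom ( [Type [Atom ( [Type [Atom bool]] )]] )] -> [Type [Atom ( [Type [Atom bool]] )] -> [Type [Atom ( [Type [Atom bool]] )] -> [Type [Atom bool]]]]]

Type
Atom -> Type
( Type ) -> Type
( Atom ) -> Type
( ( Type ) ) -> Type
( ( Atom ) ) -> Type
( ( bool ) ) -> Type
( ( bool ) ) -> Atom -> Type
( ( bool ) ) -> ( Type ) -> Type
( ( bool ) ) -> ( Atom ) -> Type
( ( bool ) ) -> ( bool ) -> Type
( ( bool ) ) -> ( bool ) -> Atom -> Type
( ( bool ) ) -> ( bool ) -> ( Type ) -> Type
( ( bool ) ) -> ( bool ) -> ( Atom ) -> Type
( ( bool ) ) -> ( bool ) -> ( bool ) -> Type
( ( bool ) ) -> ( bool ) -> ( bool ) -> Atom
( ( bool ) ) -> ( bool ) -> ( bool ) -> bool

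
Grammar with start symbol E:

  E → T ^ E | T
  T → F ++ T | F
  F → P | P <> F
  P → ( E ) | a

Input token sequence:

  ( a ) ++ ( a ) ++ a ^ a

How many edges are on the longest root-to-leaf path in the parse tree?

9

[E [T [F [P ( [E [T [F [P a]]]] )]] ++ [T [F [P ( [E [T [F [P a]]]] )]] ++ [T [F [P a]]]]] ^ [E [T [F [P a]]]]]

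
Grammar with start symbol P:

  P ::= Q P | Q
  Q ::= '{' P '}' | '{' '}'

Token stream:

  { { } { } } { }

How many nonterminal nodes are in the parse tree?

[P [Q { [P [Q { }] [P [Q { }]]] }] [P [Q { }]]]

8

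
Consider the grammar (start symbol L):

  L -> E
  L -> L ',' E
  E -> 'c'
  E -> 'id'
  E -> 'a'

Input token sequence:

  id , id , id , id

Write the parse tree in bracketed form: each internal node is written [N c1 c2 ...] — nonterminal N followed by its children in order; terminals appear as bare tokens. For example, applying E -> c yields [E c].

L
L , E
L , E , E
L , E , E , E
E , E , E , E
id , E , E , E
id , id , E , E
id , id , id , E
id , id , id , id

[L [L [L [L [E id]] , [E id]] , [E id]] , [E id]]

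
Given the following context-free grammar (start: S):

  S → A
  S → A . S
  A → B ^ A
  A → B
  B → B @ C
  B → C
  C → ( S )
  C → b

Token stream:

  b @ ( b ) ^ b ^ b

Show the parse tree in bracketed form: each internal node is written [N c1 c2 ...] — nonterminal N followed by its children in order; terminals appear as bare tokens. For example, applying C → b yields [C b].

S
A
B ^ A
B @ C ^ A
C @ C ^ A
b @ C ^ A
b @ ( S ) ^ A
b @ ( A ) ^ A
b @ ( B ) ^ A
b @ ( C ) ^ A
b @ ( b ) ^ A
b @ ( b ) ^ B ^ A
b @ ( b ) ^ C ^ A
b @ ( b ) ^ b ^ A
b @ ( b ) ^ b ^ B
b @ ( b ) ^ b ^ C
b @ ( b ) ^ b ^ b

[S [A [B [B [C b]] @ [C ( [S [A [B [C b]]]] )]] ^ [A [B [C b]] ^ [A [B [C b]]]]]]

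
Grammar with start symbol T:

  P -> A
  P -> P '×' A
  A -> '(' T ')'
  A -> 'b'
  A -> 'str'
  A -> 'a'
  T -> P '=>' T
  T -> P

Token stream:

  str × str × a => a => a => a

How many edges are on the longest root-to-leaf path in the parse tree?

[T [P [P [P [A str]] × [A str]] × [A a]] => [T [P [A a]] => [T [P [A a]] => [T [P [A a]]]]]]

6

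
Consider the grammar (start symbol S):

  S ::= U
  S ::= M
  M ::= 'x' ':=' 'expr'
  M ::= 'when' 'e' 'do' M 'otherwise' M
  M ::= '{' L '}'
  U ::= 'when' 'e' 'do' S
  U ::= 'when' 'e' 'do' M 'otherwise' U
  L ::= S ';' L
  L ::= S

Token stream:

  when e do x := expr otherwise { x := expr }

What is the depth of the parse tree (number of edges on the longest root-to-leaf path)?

6

[S [M when e do [M x := expr] otherwise [M { [L [S [M x := expr]]] }]]]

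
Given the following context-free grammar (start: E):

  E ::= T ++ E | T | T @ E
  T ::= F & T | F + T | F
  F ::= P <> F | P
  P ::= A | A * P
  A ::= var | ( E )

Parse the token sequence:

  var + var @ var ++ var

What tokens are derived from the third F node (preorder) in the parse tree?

var

[E [T [F [P [A var]]] + [T [F [P [A var]]]]] @ [E [T [F [P [A var]]]] ++ [E [T [F [P [A var]]]]]]]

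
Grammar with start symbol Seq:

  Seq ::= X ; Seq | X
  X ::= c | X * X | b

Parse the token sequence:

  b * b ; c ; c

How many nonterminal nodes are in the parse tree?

8

[Seq [X [X b] * [X b]] ; [Seq [X c] ; [Seq [X c]]]]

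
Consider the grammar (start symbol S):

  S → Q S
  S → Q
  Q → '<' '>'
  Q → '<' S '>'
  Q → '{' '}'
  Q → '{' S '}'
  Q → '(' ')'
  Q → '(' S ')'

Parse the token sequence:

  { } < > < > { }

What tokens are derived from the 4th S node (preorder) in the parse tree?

{ }

[S [Q { }] [S [Q < >] [S [Q < >] [S [Q { }]]]]]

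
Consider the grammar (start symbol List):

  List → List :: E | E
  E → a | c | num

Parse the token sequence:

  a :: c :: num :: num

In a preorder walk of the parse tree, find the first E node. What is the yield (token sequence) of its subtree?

[List [List [List [List [E a]] :: [E c]] :: [E num]] :: [E num]]

a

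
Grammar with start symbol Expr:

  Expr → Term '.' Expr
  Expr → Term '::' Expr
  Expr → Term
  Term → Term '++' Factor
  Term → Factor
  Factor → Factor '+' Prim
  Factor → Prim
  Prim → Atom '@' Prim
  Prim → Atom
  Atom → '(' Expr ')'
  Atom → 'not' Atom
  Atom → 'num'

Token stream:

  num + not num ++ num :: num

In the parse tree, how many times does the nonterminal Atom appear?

[Expr [Term [Term [Factor [Factor [Prim [Atom num]]] + [Prim [Atom not [Atom num]]]]] ++ [Factor [Prim [Atom num]]]] :: [Expr [Term [Factor [Prim [Atom num]]]]]]

5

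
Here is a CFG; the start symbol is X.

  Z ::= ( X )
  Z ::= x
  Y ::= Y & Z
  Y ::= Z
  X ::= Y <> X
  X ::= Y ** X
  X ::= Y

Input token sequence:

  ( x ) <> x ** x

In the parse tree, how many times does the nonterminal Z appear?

4

[X [Y [Z ( [X [Y [Z x]]] )]] <> [X [Y [Z x]] ** [X [Y [Z x]]]]]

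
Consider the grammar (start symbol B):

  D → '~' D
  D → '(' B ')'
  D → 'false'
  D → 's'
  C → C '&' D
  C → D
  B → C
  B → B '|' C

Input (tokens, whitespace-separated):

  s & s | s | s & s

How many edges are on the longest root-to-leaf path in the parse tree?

[B [B [B [C [C [D s]] & [D s]]] | [C [D s]]] | [C [C [D s]] & [D s]]]

6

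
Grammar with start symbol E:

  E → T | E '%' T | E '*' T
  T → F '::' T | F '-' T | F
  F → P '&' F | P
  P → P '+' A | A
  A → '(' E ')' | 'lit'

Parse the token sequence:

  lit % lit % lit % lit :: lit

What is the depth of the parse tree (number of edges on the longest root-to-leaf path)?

[E [E [E [E [T [F [P [A lit]]]]] % [T [F [P [A lit]]]]] % [T [F [P [A lit]]]]] % [T [F [P [A lit]]] :: [T [F [P [A lit]]]]]]

8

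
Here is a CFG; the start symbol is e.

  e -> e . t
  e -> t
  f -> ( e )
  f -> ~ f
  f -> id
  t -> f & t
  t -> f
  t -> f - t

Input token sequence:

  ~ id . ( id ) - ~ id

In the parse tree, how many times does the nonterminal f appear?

[e [e [t [f ~ [f id]]]] . [t [f ( [e [t [f id]]] )] - [t [f ~ [f id]]]]]

6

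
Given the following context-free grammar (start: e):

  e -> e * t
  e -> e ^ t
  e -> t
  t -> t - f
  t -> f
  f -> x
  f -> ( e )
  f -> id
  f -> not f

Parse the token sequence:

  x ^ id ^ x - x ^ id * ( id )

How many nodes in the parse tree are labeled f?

7

[e [e [e [e [e [t [f x]]] ^ [t [f id]]] ^ [t [t [f x]] - [f x]]] ^ [t [f id]]] * [t [f ( [e [t [f id]]] )]]]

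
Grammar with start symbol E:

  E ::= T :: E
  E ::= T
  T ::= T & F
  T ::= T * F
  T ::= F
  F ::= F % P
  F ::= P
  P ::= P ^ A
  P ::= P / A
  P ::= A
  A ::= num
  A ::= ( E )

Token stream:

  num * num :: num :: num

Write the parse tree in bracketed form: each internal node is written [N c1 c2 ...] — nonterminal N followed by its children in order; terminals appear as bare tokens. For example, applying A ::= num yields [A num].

E
T :: E
T * F :: E
F * F :: E
P * F :: E
A * F :: E
num * F :: E
num * P :: E
num * A :: E
num * num :: E
num * num :: T :: E
num * num :: F :: E
num * num :: P :: E
num * num :: A :: E
num * num :: num :: E
num * num :: num :: T
num * num :: num :: F
num * num :: num :: P
num * num :: num :: A
num * num :: num :: num

[E [T [T [F [P [A num]]]] * [F [P [A num]]]] :: [E [T [F [P [A num]]]] :: [E [T [F [P [A num]]]]]]]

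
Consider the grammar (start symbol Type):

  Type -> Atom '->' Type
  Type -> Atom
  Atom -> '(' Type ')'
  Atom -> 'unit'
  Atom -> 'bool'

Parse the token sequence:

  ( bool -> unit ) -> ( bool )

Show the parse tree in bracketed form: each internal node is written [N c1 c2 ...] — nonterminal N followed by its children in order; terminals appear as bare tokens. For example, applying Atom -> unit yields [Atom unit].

[Type [Atom ( [Type [Atom bool] -> [Type [Atom unit]]] )] -> [Type [Atom ( [Type [Atom bool]] )]]]

Type
Atom -> Type
( Type ) -> Type
( Atom -> Type ) -> Type
( bool -> Type ) -> Type
( bool -> Atom ) -> Type
( bool -> unit ) -> Type
( bool -> unit ) -> Atom
( bool -> unit ) -> ( Type )
( bool -> unit ) -> ( Atom )
( bool -> unit ) -> ( bool )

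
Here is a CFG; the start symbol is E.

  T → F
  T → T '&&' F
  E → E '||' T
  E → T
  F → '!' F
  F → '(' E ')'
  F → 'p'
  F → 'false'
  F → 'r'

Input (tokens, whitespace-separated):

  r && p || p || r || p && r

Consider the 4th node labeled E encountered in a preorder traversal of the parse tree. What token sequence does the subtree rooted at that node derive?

[E [E [E [E [T [T [F r]] && [F p]]] || [T [F p]]] || [T [F r]]] || [T [T [F p]] && [F r]]]

r && p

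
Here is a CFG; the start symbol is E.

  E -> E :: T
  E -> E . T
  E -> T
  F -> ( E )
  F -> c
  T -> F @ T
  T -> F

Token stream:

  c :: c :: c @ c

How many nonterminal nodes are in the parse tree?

11

[E [E [E [T [F c]]] :: [T [F c]]] :: [T [F c] @ [T [F c]]]]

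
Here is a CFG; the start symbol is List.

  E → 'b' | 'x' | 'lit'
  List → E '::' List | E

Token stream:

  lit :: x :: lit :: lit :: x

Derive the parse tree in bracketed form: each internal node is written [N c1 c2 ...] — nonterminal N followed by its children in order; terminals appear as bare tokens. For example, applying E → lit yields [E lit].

List
E :: List
lit :: List
lit :: E :: List
lit :: x :: List
lit :: x :: E :: List
lit :: x :: lit :: List
lit :: x :: lit :: E :: List
lit :: x :: lit :: lit :: List
lit :: x :: lit :: lit :: E
lit :: x :: lit :: lit :: x

[List [E lit] :: [List [E x] :: [List [E lit] :: [List [E lit] :: [List [E x]]]]]]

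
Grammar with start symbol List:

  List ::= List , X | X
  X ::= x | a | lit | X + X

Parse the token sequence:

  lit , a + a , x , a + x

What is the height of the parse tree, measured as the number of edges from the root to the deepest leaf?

[List [List [List [List [X lit]] , [X [X a] + [X a]]] , [X x]] , [X [X a] + [X x]]]

5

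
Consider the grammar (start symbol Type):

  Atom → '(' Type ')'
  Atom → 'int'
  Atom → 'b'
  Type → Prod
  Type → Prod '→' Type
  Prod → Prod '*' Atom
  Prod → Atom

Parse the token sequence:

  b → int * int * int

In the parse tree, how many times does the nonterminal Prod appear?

4

[Type [Prod [Atom b]] → [Type [Prod [Prod [Prod [Atom int]] * [Atom int]] * [Atom int]]]]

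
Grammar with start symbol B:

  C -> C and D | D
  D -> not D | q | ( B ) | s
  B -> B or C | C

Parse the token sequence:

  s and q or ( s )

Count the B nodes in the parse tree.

3

[B [B [C [C [D s]] and [D q]]] or [C [D ( [B [C [D s]]] )]]]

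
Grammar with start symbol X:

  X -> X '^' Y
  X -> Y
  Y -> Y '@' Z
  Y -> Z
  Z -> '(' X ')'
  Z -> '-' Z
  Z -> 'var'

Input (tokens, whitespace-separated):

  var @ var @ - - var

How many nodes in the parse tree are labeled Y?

[X [Y [Y [Y [Z var]] @ [Z var]] @ [Z - [Z - [Z var]]]]]

3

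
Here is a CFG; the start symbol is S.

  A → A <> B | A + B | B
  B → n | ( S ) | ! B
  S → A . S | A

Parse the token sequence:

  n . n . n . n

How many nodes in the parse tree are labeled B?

4

[S [A [B n]] . [S [A [B n]] . [S [A [B n]] . [S [A [B n]]]]]]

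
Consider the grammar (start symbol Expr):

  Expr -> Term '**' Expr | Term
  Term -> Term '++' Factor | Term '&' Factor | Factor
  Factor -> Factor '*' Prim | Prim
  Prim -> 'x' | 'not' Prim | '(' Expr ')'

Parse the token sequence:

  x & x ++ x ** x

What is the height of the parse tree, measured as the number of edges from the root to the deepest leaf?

6

[Expr [Term [Term [Term [Factor [Prim x]]] & [Factor [Prim x]]] ++ [Factor [Prim x]]] ** [Expr [Term [Factor [Prim x]]]]]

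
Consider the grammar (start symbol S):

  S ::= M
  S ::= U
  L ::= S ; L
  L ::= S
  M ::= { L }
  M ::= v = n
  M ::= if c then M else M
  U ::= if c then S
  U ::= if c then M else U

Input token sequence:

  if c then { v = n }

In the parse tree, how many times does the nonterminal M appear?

[S [U if c then [S [M { [L [S [M v = n]]] }]]]]

2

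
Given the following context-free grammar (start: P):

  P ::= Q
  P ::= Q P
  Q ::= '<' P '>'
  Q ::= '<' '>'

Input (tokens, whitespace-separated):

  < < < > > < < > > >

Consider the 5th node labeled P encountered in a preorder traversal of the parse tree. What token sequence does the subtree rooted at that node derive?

[P [Q < [P [Q < [P [Q < >]] >] [P [Q < [P [Q < >]] >]]] >]]

< >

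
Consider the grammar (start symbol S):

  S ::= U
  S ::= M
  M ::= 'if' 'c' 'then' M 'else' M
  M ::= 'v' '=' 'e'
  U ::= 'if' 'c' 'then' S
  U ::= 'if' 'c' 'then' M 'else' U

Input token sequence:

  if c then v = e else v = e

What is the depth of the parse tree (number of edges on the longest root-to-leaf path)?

3

[S [M if c then [M v = e] else [M v = e]]]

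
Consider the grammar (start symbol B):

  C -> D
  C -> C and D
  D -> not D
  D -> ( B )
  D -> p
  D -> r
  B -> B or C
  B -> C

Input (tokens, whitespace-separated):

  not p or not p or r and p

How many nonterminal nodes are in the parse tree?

[B [B [B [C [D not [D p]]]] or [C [D not [D p]]]] or [C [C [D r]] and [D p]]]

13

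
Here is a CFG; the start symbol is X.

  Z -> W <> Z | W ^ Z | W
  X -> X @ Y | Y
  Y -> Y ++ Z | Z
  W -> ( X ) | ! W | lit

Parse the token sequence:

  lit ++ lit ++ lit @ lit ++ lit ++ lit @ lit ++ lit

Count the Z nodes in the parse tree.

[X [X [X [Y [Y [Y [Z [W lit]]] ++ [Z [W lit]]] ++ [Z [W lit]]]] @ [Y [Y [Y [Z [W lit]]] ++ [Z [W lit]]] ++ [Z [W lit]]]] @ [Y [Y [Z [W lit]]] ++ [Z [W lit]]]]

8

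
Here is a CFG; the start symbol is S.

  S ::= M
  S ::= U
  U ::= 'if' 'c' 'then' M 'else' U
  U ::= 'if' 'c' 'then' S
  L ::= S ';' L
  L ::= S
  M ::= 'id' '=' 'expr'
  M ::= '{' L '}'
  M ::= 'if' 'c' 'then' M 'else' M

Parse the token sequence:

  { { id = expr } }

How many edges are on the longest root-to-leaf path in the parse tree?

8

[S [M { [L [S [M { [L [S [M id = expr]]] }]]] }]]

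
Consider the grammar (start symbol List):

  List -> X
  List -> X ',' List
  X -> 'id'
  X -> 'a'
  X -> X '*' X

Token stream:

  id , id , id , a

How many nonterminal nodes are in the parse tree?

8

[List [X id] , [List [X id] , [List [X id] , [List [X a]]]]]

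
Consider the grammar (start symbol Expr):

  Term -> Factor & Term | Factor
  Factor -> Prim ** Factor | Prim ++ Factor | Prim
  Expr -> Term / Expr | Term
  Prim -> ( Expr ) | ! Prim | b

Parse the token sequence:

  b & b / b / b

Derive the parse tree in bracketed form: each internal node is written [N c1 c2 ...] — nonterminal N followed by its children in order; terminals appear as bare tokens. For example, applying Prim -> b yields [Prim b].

[Expr [Term [Factor [Prim b]] & [Term [Factor [Prim b]]]] / [Expr [Term [Factor [Prim b]]] / [Expr [Term [Factor [Prim b]]]]]]

Expr
Term / Expr
Factor & Term / Expr
Prim & Term / Expr
b & Term / Expr
b & Factor / Expr
b & Prim / Expr
b & b / Expr
b & b / Term / Expr
b & b / Factor / Expr
b & b / Prim / Expr
b & b / b / Expr
b & b / b / Term
b & b / b / Factor
b & b / b / Prim
b & b / b / b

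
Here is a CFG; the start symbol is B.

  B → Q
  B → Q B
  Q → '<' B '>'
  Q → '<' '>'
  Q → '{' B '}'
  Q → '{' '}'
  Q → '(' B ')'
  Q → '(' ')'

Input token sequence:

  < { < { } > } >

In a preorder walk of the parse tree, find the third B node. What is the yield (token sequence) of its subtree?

[B [Q < [B [Q { [B [Q < [B [Q { }]] >]] }]] >]]

< { } >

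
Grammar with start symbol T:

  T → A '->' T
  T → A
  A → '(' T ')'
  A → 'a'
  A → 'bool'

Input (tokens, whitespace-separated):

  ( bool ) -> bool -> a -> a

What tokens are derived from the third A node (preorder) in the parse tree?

bool

[T [A ( [T [A bool]] )] -> [T [A bool] -> [T [A a] -> [T [A a]]]]]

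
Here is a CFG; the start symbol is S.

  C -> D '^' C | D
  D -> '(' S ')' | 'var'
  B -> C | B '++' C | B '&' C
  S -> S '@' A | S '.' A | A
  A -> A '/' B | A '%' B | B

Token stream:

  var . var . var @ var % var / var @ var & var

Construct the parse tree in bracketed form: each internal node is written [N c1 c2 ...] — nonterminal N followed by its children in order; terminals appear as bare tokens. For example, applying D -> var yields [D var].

[S [S [S [S [S [A [B [C [D var]]]]] . [A [B [C [D var]]]]] . [A [B [C [D var]]]]] @ [A [A [A [B [C [D var]]]] % [B [C [D var]]]] / [B [C [D var]]]]] @ [A [B [B [C [D var]]] & [C [D var]]]]]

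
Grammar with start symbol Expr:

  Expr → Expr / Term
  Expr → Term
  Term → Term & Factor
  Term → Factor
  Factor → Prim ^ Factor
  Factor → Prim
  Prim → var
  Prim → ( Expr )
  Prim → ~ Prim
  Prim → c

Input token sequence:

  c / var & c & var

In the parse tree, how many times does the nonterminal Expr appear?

[Expr [Expr [Term [Factor [Prim c]]]] / [Term [Term [Term [Factor [Prim var]]] & [Factor [Prim c]]] & [Factor [Prim var]]]]

2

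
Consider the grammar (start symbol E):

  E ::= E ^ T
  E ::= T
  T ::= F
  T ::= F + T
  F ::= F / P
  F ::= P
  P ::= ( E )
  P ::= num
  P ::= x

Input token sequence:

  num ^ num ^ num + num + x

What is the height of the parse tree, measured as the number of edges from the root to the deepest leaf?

6

[E [E [E [T [F [P num]]]] ^ [T [F [P num]]]] ^ [T [F [P num]] + [T [F [P num]] + [T [F [P x]]]]]]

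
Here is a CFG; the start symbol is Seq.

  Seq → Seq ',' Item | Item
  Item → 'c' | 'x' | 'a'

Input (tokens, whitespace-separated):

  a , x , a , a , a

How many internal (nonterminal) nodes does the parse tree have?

[Seq [Seq [Seq [Seq [Seq [Item a]] , [Item x]] , [Item a]] , [Item a]] , [Item a]]

10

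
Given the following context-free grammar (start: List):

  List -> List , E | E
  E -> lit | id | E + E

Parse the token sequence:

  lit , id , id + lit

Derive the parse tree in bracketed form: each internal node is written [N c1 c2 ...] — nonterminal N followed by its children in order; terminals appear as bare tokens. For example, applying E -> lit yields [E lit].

List
List , E
List , E , E
E , E , E
lit , E , E
lit , id , E
lit , id , E + E
lit , id , id + E
lit , id , id + lit

[List [List [List [E lit]] , [E id]] , [E [E id] + [E lit]]]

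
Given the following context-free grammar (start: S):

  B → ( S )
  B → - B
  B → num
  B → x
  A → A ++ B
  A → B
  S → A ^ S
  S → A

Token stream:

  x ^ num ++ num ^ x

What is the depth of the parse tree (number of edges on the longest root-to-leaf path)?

5

[S [A [B x]] ^ [S [A [A [B num]] ++ [B num]] ^ [S [A [B x]]]]]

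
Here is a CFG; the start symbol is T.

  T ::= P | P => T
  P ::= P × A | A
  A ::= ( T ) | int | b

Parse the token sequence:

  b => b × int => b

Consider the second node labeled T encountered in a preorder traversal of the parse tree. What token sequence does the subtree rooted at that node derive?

b × int => b

[T [P [A b]] => [T [P [P [A b]] × [A int]] => [T [P [A b]]]]]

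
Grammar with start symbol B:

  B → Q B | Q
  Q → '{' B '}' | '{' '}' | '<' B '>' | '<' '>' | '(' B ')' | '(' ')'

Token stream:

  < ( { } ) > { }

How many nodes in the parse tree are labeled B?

4

[B [Q < [B [Q ( [B [Q { }]] )]] >] [B [Q { }]]]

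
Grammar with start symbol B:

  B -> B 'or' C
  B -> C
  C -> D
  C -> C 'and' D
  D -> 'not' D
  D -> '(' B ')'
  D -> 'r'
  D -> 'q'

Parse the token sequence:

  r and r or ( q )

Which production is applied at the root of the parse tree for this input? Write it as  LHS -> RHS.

[B [B [C [C [D r]] and [D r]]] or [C [D ( [B [C [D q]]] )]]]

B -> B 'or' C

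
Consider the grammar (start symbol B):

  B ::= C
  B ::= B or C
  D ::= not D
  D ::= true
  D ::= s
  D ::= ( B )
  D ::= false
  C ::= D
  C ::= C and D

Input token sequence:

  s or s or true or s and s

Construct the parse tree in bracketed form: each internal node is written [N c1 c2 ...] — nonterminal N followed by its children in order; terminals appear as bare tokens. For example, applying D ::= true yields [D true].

[B [B [B [B [C [D s]]] or [C [D s]]] or [C [D true]]] or [C [C [D s]] and [D s]]]

B
B or C
B or C or C
B or C or C or C
C or C or C or C
D or C or C or C
s or C or C or C
s or D or C or C
s or s or C or C
s or s or D or C
s or s or true or C
s or s or true or C and D
s or s or true or D and D
s or s or true or s and D
s or s or true or s and s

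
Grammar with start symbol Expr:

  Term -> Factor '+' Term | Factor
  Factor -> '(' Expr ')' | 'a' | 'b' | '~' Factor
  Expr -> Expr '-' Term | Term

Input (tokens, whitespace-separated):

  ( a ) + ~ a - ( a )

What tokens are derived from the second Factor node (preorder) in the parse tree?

[Expr [Expr [Term [Factor ( [Expr [Term [Factor a]]] )] + [Term [Factor ~ [Factor a]]]]] - [Term [Factor ( [Expr [Term [Factor a]]] )]]]

a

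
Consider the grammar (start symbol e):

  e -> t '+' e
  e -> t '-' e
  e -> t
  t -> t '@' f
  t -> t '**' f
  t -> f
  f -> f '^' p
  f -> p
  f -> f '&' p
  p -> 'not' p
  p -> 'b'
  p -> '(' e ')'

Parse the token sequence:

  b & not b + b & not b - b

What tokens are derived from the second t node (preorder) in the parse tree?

b & not b

[e [t [f [f [p b]] & [p not [p b]]]] + [e [t [f [f [p b]] & [p not [p b]]]] - [e [t [f [p b]]]]]]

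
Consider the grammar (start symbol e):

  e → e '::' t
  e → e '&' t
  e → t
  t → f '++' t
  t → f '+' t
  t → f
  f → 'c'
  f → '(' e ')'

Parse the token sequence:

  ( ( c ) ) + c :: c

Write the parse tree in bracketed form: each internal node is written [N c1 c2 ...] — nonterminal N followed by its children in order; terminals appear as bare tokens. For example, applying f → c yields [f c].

[e [e [t [f ( [e [t [f ( [e [t [f c]]] )]]] )] + [t [f c]]]] :: [t [f c]]]

e
e :: t
t :: t
f + t :: t
( e ) + t :: t
( t ) + t :: t
( f ) + t :: t
( ( e ) ) + t :: t
( ( t ) ) + t :: t
( ( f ) ) + t :: t
( ( c ) ) + t :: t
( ( c ) ) + f :: t
( ( c ) ) + c :: t
( ( c ) ) + c :: f
( ( c ) ) + c :: c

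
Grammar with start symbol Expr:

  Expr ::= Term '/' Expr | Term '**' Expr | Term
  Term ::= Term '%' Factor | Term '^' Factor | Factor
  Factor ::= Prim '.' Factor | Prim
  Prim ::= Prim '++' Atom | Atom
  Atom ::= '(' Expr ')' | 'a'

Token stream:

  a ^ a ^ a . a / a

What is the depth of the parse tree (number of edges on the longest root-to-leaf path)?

[Expr [Term [Term [Term [Factor [Prim [Atom a]]]] ^ [Factor [Prim [Atom a]]]] ^ [Factor [Prim [Atom a]] . [Factor [Prim [Atom a]]]]] / [Expr [Term [Factor [Prim [Atom a]]]]]]

7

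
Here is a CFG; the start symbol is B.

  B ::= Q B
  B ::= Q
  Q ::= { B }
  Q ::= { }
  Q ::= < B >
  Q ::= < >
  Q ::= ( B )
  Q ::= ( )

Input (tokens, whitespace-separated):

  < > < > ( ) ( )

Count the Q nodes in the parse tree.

[B [Q < >] [B [Q < >] [B [Q ( )] [B [Q ( )]]]]]

4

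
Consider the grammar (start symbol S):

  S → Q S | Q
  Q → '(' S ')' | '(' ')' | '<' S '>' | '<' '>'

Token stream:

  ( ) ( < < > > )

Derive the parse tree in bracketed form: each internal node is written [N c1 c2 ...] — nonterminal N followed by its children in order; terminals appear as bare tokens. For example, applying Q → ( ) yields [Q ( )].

[S [Q ( )] [S [Q ( [S [Q < [S [Q < >]] >]] )]]]

S
Q S
( ) S
( ) Q
( ) ( S )
( ) ( Q )
( ) ( < S > )
( ) ( < Q > )
( ) ( < < > > )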